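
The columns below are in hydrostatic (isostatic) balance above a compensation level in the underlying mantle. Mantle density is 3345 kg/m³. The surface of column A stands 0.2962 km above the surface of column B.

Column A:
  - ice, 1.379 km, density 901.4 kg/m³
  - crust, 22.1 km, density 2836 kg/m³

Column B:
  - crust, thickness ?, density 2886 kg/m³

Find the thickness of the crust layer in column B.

29.7 km

Take the compensation level at the base of the deeper column (depth z_c below the surface of column A) and equate Σ ρ_i t_i down to z_c; mantle fills any gap and the z_c terms cancel.
Column A: 1.379×901.4 + 22.1×2836 + (z_c − 23.479)×3345
Column B: 0.2962×0 + x×2886 + (z_c − 0.2962 − 0 − x)×3345
The z_c×3345 term appears on both sides and cancels. Collect the known terms of each column as K = Σ(ρt)_known − 3345 × (depth of known layers): K_A = 63918.6306 − 3345×23.479 = −14618.6244; K_B = 0 − 3345×(0.2962 + 0) = −990.789.
Balance: K_A = K_B − x×(3345 − 2886), so x = (K_B − K_A)/(3345 − 2886) = 13627.8/459 = 29.7 km.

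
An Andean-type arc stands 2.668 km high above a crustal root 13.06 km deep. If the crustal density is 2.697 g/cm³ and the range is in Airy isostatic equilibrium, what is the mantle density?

Airy balance: ρ_c h = (ρ_m − ρ_c) r → ρ_m = ρ_c (1 + h/r).
ρ_m = 2.697 × (1 + 2.668 km/13.06 km) = 3.25 g/cm³.

3.25 g/cm³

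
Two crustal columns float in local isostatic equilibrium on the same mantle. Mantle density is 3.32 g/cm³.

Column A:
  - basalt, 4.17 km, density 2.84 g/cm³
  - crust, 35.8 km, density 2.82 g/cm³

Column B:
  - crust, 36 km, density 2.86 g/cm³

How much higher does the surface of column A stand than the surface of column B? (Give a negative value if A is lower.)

For any compensation level in the mantle, the mantle terms cancel and isostasy reduces to e = (Σt_A − Σt_B) − (Σ(ρt)_A − Σ(ρt)_B) / ρ_m.
Σt_A = 39.97 km; Σt_B = 36 km; Σ(ρt)_A = 112.7988; Σ(ρt)_B = 102.96 (in km·g/cm³).
e = (39.97 − 36) − (112.7988 − 102.96) / 3.32 = 1.01 km.

1.01 km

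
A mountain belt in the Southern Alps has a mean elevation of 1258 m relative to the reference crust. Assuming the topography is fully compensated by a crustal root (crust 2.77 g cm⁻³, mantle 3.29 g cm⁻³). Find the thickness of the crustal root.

6700 m

Equating mass per unit area of the two columns: the weight of the topography is balanced by the buoyancy of the root, ρ_c h = (ρ_m − ρ_c) r.
r = h · ρ_c / (ρ_m − ρ_c) = 1258 m × 2.77 / (3.29 − 2.77) = 6700 m.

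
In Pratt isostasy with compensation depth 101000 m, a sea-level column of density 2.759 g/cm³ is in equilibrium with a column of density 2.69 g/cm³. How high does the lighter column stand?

2590 m

ρ_ref D = ρ (D + h) → h = D (ρ_ref − ρ)/ρ.
h = 101000 m × (2.759 − 2.69)/2.69 = 2590 m.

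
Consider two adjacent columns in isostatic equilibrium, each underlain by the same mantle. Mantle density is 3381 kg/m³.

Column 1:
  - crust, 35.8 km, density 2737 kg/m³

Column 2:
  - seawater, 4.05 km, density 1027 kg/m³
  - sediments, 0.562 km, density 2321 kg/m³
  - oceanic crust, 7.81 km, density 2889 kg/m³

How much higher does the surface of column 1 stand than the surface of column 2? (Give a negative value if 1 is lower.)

For any compensation level in the mantle, the mantle terms cancel and isostasy reduces to e = (Σt_1 − Σt_2) − (Σ(ρt)_1 − Σ(ρt)_2) / ρ_m.
Σt_1 = 35.8 km; Σt_2 = 12.422 km; Σ(ρt)_1 = 97984.6; Σ(ρt)_2 = 28026.842 (in km·kg/m³).
e = (35.8 − 12.422) − (97984.6 − 28026.842) / 3381 = 2.69 km.

2.69 km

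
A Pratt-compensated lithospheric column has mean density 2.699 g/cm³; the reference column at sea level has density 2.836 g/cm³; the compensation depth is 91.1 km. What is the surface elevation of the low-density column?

4.62 km

ρ_ref D = ρ (D + h) → h = D (ρ_ref − ρ)/ρ.
h = 91.1 km × (2.836 − 2.699)/2.699 = 4.62 km.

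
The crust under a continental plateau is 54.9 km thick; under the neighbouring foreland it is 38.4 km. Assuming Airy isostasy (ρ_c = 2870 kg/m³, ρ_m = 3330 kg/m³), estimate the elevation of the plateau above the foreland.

Excess crust Δ = 54.9 km − 38.4 km = 16.5 km, split between elevation h and root r with h + r = Δ.
Airy balance ρ_c h = (ρ_m − ρ_c) r gives r = h ρ_c/(ρ_m − ρ_c), so h (1 + ρ_c/(ρ_m − ρ_c)) = Δ, i.e. h = Δ (ρ_m − ρ_c)/ρ_m.
h = 16.5 km × 460/3330 = 2.28 km.

2.28 km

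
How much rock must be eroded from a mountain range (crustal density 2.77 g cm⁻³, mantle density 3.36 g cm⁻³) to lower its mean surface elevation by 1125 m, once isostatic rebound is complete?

Net drop Δ = e − u = e − e ρ_c/ρ_m = e (ρ_m − ρ_c)/ρ_m.
e = Δ ρ_m/(ρ_m − ρ_c) = 1125 m × 3.36/0.59 = 6410 m.

6410 m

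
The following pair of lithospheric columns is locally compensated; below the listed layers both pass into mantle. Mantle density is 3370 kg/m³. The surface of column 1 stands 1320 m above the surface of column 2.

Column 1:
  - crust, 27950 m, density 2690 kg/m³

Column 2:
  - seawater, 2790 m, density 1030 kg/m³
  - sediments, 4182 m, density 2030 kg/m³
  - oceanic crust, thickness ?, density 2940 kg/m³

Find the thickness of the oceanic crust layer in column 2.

5640 m

Take the compensation level at the base of the deeper column (depth z_c below the surface of column 1) and equate Σ ρ_i t_i down to z_c; mantle fills any gap and the z_c terms cancel.
Column 1: 27950×2690 + (z_c − 27950)×3370
Column 2: 1320×0 + 2790×1030 + 4182×2030 + x×2940 + (z_c − 1320 − 6972 − x)×3370
The z_c×3370 term appears on both sides and cancels. Collect the known terms of each column as K = Σ(ρt)_known − 3370 × (depth of known layers): K_1 = 75185500 − 3370×27950 = −19006000; K_2 = 11363160 − 3370×(1320 + 6972) = −16580880.
Balance: K_1 = K_2 − x×(3370 − 2940), so x = (K_2 − K_1)/(3370 − 2940) = 2425120/430 = 5640 m.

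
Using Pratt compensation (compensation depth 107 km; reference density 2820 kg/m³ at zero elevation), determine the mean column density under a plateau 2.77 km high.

2750 kg/m³

Pratt balance: ρ_ref D = ρ (D + h).
ρ = ρ_ref D/(D + h) = 2820 × 107 km/(107 km + 2.77 km) = 2750 kg/m³.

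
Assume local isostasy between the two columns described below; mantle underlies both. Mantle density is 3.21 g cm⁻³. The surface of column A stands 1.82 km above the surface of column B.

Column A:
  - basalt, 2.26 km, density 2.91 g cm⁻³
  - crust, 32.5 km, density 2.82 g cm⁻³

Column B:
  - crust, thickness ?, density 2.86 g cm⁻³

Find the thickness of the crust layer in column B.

21.5 km

Take the compensation level at the base of the deeper column (depth z_c below the surface of column A) and equate Σ ρ_i t_i down to z_c; mantle fills any gap and the z_c terms cancel.
Column A: 2.26×2.91 + 32.5×2.82 + (z_c − 34.76)×3.21
Column B: 1.82×0 + x×2.86 + (z_c − 1.82 − 0 − x)×3.21
The z_c×3.21 term appears on both sides and cancels. Collect the known terms of each column as K = Σ(ρt)_known − 3.21 × (depth of known layers): K_A = 98.2266 − 3.21×34.76 = −13.353; K_B = 0 − 3.21×(1.82 + 0) = −5.8422.
Balance: K_A = K_B − x×(3.21 − 2.86), so x = (K_B − K_A)/(3.21 − 2.86) = 7.5108/0.35 = 21.5 km.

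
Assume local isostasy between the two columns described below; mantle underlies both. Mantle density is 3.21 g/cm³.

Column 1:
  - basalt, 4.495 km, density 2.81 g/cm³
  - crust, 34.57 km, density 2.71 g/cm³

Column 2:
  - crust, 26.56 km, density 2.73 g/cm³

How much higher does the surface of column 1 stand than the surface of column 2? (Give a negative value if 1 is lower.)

1.97 km

For any compensation level in the mantle, the mantle terms cancel and isostasy reduces to e = (Σt_1 − Σt_2) − (Σ(ρt)_1 − Σ(ρt)_2) / ρ_m.
Σt_1 = 39.065 km; Σt_2 = 26.56 km; Σ(ρt)_1 = 106.31565; Σ(ρt)_2 = 72.5088 (in km·g/cm³).
e = (39.065 − 26.56) − (106.31565 − 72.5088) / 3.21 = 1.97 km.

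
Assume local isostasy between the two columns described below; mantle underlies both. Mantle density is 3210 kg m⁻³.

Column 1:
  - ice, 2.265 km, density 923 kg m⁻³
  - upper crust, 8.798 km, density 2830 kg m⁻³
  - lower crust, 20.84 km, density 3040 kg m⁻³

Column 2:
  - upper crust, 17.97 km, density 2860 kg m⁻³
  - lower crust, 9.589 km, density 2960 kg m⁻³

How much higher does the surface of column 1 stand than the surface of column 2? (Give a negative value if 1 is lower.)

For any compensation level in the mantle, the mantle terms cancel and isostasy reduces to e = (Σt_1 − Σt_2) − (Σ(ρt)_1 − Σ(ρt)_2) / ρ_m.
Σt_1 = 31.903 km; Σt_2 = 27.559 km; Σ(ρt)_1 = 90342.535; Σ(ρt)_2 = 79777.64 (in km·kg m⁻³).
e = (31.903 − 27.559) − (90342.535 − 79777.64) / 3210 = 1.05 km.

1.05 km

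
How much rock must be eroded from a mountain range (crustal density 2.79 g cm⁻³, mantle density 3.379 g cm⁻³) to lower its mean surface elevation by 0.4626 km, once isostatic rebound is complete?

Net drop Δ = e − u = e − e ρ_c/ρ_m = e (ρ_m − ρ_c)/ρ_m.
e = Δ ρ_m/(ρ_m − ρ_c) = 0.4626 km × 3.379/0.589 = 2.65 km.

2.65 km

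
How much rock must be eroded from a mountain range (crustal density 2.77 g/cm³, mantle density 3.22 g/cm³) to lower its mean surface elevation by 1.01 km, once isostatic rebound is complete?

Net drop Δ = e − u = e − e ρ_c/ρ_m = e (ρ_m − ρ_c)/ρ_m.
e = Δ ρ_m/(ρ_m − ρ_c) = 1.01 km × 3.22/0.45 = 7.23 km.

7.23 km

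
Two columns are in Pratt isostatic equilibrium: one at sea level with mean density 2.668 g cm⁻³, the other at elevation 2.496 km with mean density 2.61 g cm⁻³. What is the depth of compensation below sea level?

ρ_ref D = ρ (D + h) → D (ρ_ref − ρ) = ρ h.
D = ρ h/(ρ_ref − ρ) = 2.61 × 2.496 km/(2.668 − 2.61) = 112 km.

112 km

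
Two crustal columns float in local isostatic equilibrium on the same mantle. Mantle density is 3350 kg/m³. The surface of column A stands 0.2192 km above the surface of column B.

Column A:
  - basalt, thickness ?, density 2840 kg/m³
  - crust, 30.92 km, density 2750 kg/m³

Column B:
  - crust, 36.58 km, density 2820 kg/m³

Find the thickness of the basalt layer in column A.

Take the compensation level at the base of the deeper column (depth z_c below the surface of column A) and equate Σ ρ_i t_i down to z_c; mantle fills any gap and the z_c terms cancel.
Column A: x×2840 + 30.92×2750 + (z_c − 30.92 − x)×3350
Column B: 0.2192×0 + 36.58×2820 + (z_c − 0.2192 − 36.58)×3350
The z_c×3350 term appears on both sides and cancels. Collect the known terms of each column as K = Σ(ρt)_known − 3350 × (depth of known layers): K_A = 85030 − 3350×30.92 = −18552; K_B = 103155.6 − 3350×(0.2192 + 36.58) = −20121.72.
Balance: K_A − x×(3350 − 2840) = K_B, so x = (K_A − K_B)/(3350 − 2840) = 1569.72/510 = 3.08 km.

3.08 km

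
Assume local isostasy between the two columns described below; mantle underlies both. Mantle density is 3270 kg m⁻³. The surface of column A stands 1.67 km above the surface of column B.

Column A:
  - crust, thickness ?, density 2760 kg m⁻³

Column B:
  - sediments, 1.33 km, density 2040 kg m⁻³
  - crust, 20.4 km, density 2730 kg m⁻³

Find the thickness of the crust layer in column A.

Take the compensation level at the base of the deeper column (depth z_c below the surface of column A) and equate Σ ρ_i t_i down to z_c; mantle fills any gap and the z_c terms cancel.
Column A: x×2760 + (z_c − 0 − x)×3270
Column B: 1.67×0 + 1.33×2040 + 20.4×2730 + (z_c − 1.67 − 21.73)×3270
The z_c×3270 term appears on both sides and cancels. Collect the known terms of each column as K = Σ(ρt)_known − 3270 × (depth of known layers): K_A = 0 − 3270×0 = 0; K_B = 58405.2 − 3270×(1.67 + 21.73) = −18112.8.
Balance: K_A − x×(3270 − 2760) = K_B, so x = (K_A − K_B)/(3270 − 2760) = 18112.8/510 = 35.5 km.

35.5 km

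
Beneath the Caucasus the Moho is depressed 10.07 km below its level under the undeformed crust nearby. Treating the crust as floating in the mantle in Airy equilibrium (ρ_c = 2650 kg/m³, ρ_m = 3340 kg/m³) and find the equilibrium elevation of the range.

Equating mass per unit area of the two columns: ρ_c h = (ρ_m − ρ_c) r.
h = r (ρ_m − ρ_c) / ρ_c = 10.07 km × (3340 − 2650) / 2650 = 2.62 km.

2.62 km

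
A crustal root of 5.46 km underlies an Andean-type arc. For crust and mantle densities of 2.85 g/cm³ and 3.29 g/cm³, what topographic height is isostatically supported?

0.843 km

Isostatic balance requires: ρ_c h = (ρ_m − ρ_c) r.
h = r (ρ_m − ρ_c) / ρ_c = 5.46 km × (3.29 − 2.85) / 2.85 = 0.843 km.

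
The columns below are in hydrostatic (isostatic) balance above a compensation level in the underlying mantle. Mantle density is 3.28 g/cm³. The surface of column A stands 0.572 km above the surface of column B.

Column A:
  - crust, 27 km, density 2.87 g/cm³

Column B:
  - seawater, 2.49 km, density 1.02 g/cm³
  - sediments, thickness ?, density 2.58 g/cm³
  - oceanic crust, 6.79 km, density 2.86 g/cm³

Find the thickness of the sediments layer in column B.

Take the compensation level at the base of the deeper column (depth z_c below the surface of column A) and equate Σ ρ_i t_i down to z_c; mantle fills any gap and the z_c terms cancel.
Column A: 27×2.87 + (z_c − 27)×3.28
Column B: 0.572×0 + 2.49×1.02 + x×2.58 + 6.79×2.86 + (z_c − 0.572 − 9.28 − x)×3.28
The z_c×3.28 term appears on both sides and cancels. Collect the known terms of each column as K = Σ(ρt)_known − 3.28 × (depth of known layers): K_A = 77.49 − 3.28×27 = −11.07; K_B = 21.9592 − 3.28×(0.572 + 9.28) = −10.35536.
Balance: K_A = K_B − x×(3.28 − 2.58), so x = (K_B − K_A)/(3.28 − 2.58) = 0.71464/0.7 = 1.02 km.

1.02 km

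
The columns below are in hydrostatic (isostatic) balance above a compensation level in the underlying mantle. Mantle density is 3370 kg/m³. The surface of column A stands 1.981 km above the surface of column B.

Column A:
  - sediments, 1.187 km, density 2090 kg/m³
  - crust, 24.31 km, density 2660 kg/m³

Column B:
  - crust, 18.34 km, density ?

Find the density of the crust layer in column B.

Take the compensation level at the base of the deeper column (depth z_c below the surface of column A) and equate Σ ρ_i t_i down to z_c; mantle fills any gap and the z_c terms cancel.
Column A: 1.187×2090 + 24.31×2660 + (z_c − 25.497)×3370
Column B: 1.981×0 + 18.34×ρ + (z_c − 1.981 − 18.34)×3370
The z_c×3370 term appears on both sides and cancels. Collect the known terms of each column as K = Σ(ρt)_known − 3370 × (depth of known layers): K_A = 67145.43 − 3370×25.497 = −18779.46; K_B = 0 − 3370×(1.981 + 18.34) = −68481.77.
Balance: K_A = K_B + 18.34×ρ, so ρ = (K_A − K_B)/18.34 = 49702.3/18.34 = 2710 kg/m³.

2710 kg/m³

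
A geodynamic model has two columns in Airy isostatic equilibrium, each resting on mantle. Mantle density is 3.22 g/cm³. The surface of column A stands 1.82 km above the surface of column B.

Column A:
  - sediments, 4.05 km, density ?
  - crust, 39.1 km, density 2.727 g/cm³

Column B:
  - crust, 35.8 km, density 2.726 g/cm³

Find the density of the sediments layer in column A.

2.17 g/cm³

Take the compensation level at the base of the deeper column (depth z_c below the surface of column A) and equate Σ ρ_i t_i down to z_c; mantle fills any gap and the z_c terms cancel.
Column A: 4.05×ρ + 39.1×2.727 + (z_c − 43.15)×3.22
Column B: 1.82×0 + 35.8×2.726 + (z_c − 1.82 − 35.8)×3.22
The z_c×3.22 term appears on both sides and cancels. Collect the known terms of each column as K = Σ(ρt)_known − 3.22 × (depth of known layers): K_A = 106.6257 − 3.22×43.15 = −32.3173; K_B = 97.5908 − 3.22×(1.82 + 35.8) = −23.5456.
Balance: K_A + 4.05×ρ = K_B, so ρ = (K_B − K_A)/4.05 = 8.7717/4.05 = 2.17 g/cm³.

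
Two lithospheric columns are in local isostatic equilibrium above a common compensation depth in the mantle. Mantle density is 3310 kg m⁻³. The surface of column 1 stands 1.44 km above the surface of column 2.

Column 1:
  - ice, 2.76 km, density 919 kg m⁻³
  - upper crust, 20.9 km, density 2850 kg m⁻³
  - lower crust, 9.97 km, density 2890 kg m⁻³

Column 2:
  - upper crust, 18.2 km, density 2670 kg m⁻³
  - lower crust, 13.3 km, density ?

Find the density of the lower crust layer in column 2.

3010 kg m⁻³

Take the compensation level at the base of the deeper column (depth z_c below the surface of column 1) and equate Σ ρ_i t_i down to z_c; mantle fills any gap and the z_c terms cancel.
Column 1: 2.76×919 + 20.9×2850 + 9.97×2890 + (z_c − 33.63)×3310
Column 2: 1.44×0 + 18.2×2670 + 13.3×ρ + (z_c − 1.44 − 31.5)×3310
The z_c×3310 term appears on both sides and cancels. Collect the known terms of each column as K = Σ(ρt)_known − 3310 × (depth of known layers): K_1 = 90914.74 − 3310×33.63 = −20400.56; K_2 = 48594 − 3310×(1.44 + 31.5) = −60437.4.
Balance: K_1 = K_2 + 13.3×ρ, so ρ = (K_1 − K_2)/13.3 = 40036.8/13.3 = 3010 kg m⁻³.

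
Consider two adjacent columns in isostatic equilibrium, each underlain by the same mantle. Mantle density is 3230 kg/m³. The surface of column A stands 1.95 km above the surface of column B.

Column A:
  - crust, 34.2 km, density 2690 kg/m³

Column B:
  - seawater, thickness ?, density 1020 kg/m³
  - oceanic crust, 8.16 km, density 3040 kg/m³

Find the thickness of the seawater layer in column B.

Take the compensation level at the base of the deeper column (depth z_c below the surface of column A) and equate Σ ρ_i t_i down to z_c; mantle fills any gap and the z_c terms cancel.
Column A: 34.2×2690 + (z_c − 34.2)×3230
Column B: 1.95×0 + x×1020 + 8.16×3040 + (z_c − 1.95 − 8.16 − x)×3230
The z_c×3230 term appears on both sides and cancels. Collect the known terms of each column as K = Σ(ρt)_known − 3230 × (depth of known layers): K_A = 91998 − 3230×34.2 = −18468; K_B = 24806.4 − 3230×(1.95 + 8.16) = −7848.9.
Balance: K_A = K_B − x×(3230 − 1020), so x = (K_B − K_A)/(3230 − 1020) = 10619.1/2210 = 4.81 km.

4.81 km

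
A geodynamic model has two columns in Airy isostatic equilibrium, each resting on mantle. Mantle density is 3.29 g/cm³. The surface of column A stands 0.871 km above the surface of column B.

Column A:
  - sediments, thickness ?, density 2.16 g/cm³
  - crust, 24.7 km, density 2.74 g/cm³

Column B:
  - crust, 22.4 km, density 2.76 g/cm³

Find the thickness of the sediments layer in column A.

1.02 km

Take the compensation level at the base of the deeper column (depth z_c below the surface of column A) and equate Σ ρ_i t_i down to z_c; mantle fills any gap and the z_c terms cancel.
Column A: x×2.16 + 24.7×2.74 + (z_c − 24.7 − x)×3.29
Column B: 0.871×0 + 22.4×2.76 + (z_c − 0.871 − 22.4)×3.29
The z_c×3.29 term appears on both sides and cancels. Collect the known terms of each column as K = Σ(ρt)_known − 3.29 × (depth of known layers): K_A = 67.678 − 3.29×24.7 = −13.585; K_B = 61.824 − 3.29×(0.871 + 22.4) = −14.73759.
Balance: K_A − x×(3.29 − 2.16) = K_B, so x = (K_A − K_B)/(3.29 − 2.16) = 1.15259/1.13 = 1.02 km.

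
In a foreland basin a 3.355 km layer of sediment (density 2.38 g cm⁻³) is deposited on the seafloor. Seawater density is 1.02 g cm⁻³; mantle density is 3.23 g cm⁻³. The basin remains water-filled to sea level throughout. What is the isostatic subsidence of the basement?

2.06 km

Submarine loading: the sediment displaces seawater, and the subsidence is in turn flooded, so s (ρ_m − ρ_w) = t (ρ_sed − ρ_w).
s = 3.355 km × (2.38 − 1.02) / (3.23 − 1.02) = 2.06 km.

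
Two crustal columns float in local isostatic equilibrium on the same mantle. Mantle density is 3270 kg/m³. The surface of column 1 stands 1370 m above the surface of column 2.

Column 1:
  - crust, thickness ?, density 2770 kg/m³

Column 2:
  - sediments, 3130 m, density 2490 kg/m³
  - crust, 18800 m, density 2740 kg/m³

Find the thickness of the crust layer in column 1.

Take the compensation level at the base of the deeper column (depth z_c below the surface of column 1) and equate Σ ρ_i t_i down to z_c; mantle fills any gap and the z_c terms cancel.
Column 1: x×2770 + (z_c − 0 − x)×3270
Column 2: 1370×0 + 3130×2490 + 18800×2740 + (z_c − 1370 − 21930)×3270
The z_c×3270 term appears on both sides and cancels. Collect the known terms of each column as K = Σ(ρt)_known − 3270 × (depth of known layers): K_1 = 0 − 3270×0 = 0; K_2 = 59305700 − 3270×(1370 + 21930) = −16885300.
Balance: K_1 − x×(3270 − 2770) = K_2, so x = (K_1 − K_2)/(3270 − 2770) = 16885300/500 = 33800 m.

33800 m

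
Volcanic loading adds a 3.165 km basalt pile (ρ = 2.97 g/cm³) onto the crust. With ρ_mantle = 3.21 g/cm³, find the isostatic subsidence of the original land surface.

Subaerial loading: s = t ρ_load / ρ_m.
s = 3.165 km × 2.97/3.21 = 2.93 km.

2.93 km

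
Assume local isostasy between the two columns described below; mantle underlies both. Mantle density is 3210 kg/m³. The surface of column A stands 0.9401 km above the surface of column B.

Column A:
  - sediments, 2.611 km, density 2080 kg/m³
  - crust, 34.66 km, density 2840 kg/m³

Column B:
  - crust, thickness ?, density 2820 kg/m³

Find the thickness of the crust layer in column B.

32.7 km

Take the compensation level at the base of the deeper column (depth z_c below the surface of column A) and equate Σ ρ_i t_i down to z_c; mantle fills any gap and the z_c terms cancel.
Column A: 2.611×2080 + 34.66×2840 + (z_c − 37.271)×3210
Column B: 0.9401×0 + x×2820 + (z_c − 0.9401 − 0 − x)×3210
The z_c×3210 term appears on both sides and cancels. Collect the known terms of each column as K = Σ(ρt)_known − 3210 × (depth of known layers): K_A = 103865.28 − 3210×37.271 = −15774.63; K_B = 0 − 3210×(0.9401 + 0) = −3017.721.
Balance: K_A = K_B − x×(3210 − 2820), so x = (K_B − K_A)/(3210 − 2820) = 12756.9/390 = 32.7 km.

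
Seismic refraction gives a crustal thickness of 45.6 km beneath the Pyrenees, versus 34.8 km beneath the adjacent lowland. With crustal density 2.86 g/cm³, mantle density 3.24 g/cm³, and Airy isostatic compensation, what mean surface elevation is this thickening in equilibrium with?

1.27 km

Excess crust Δ = 45.6 km − 34.8 km = 10.8 km, split between elevation h and root r with h + r = Δ.
Airy balance ρ_c h = (ρ_m − ρ_c) r gives r = h ρ_c/(ρ_m − ρ_c), so h (1 + ρ_c/(ρ_m − ρ_c)) = Δ, i.e. h = Δ (ρ_m − ρ_c)/ρ_m.
h = 10.8 km × 0.38/3.24 = 1.27 km.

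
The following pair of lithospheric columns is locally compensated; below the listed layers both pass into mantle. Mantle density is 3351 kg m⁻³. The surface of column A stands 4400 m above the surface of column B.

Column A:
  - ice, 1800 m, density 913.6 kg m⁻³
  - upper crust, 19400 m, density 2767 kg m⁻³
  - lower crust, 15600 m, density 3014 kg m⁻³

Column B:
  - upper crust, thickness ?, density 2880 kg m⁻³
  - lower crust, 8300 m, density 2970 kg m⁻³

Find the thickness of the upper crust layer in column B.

Take the compensation level at the base of the deeper column (depth z_c below the surface of column A) and equate Σ ρ_i t_i down to z_c; mantle fills any gap and the z_c terms cancel.
Column A: 1800×913.6 + 19400×2767 + 15600×3014 + (z_c − 36800)×3351
Column B: 4400×0 + x×2880 + 8300×2970 + (z_c − 4400 − 8300 − x)×3351
The z_c×3351 term appears on both sides and cancels. Collect the known terms of each column as K = Σ(ρt)_known − 3351 × (depth of known layers): K_A = 102342680 − 3351×36800 = −20974120; K_B = 24651000 − 3351×(4400 + 8300) = −17906700.
Balance: K_A = K_B − x×(3351 − 2880), so x = (K_B − K_A)/(3351 − 2880) = 3067420/471 = 6510 m.

6510 m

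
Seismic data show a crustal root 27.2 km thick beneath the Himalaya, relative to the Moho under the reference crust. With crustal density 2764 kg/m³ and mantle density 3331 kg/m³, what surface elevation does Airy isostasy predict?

Isostatic balance requires: ρ_c h = (ρ_m − ρ_c) r.
h = r (ρ_m − ρ_c) / ρ_c = 27.2 km × (3331 − 2764) / 2764 = 5.58 km.

5.58 km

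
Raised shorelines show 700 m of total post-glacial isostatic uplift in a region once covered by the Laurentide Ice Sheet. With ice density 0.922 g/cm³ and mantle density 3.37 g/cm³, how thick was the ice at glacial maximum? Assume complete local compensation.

2560 m

u = t ρ_ice/ρ_m → t = u ρ_m/ρ_ice = 700 m × 3.37/0.922 = 2560 m.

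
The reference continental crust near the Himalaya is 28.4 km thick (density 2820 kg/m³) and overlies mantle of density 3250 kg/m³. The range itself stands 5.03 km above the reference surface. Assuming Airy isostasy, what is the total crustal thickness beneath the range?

Root depth r = h ρ_c / (ρ_m − ρ_c) = 5.03 km × 2820 / 430 = 32.99 km.
Total thickness = T + h + r = 28.4 km + 5.03 km + 32.99 km = 66.4 km.

66.4 km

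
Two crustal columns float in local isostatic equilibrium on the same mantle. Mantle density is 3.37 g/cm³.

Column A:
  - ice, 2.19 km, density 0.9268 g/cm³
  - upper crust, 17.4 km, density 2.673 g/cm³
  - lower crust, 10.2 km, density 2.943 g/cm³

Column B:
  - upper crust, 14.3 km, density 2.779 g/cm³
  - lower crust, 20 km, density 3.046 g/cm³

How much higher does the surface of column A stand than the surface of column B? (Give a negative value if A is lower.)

2.05 km

For any compensation level in the mantle, the mantle terms cancel and isostasy reduces to e = (Σt_A − Σt_B) − (Σ(ρt)_A − Σ(ρt)_B) / ρ_m.
Σt_A = 29.79 km; Σt_B = 34.3 km; Σ(ρt)_A = 78.558492; Σ(ρt)_B = 100.6597 (in km·g/cm³).
e = (29.79 − 34.3) − (78.558492 − 100.6597) / 3.37 = 2.05 km.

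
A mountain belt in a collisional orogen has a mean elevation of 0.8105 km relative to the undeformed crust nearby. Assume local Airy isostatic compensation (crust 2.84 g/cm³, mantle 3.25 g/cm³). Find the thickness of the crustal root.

Equating mass per unit area of the two columns: the weight of the topography is balanced by the buoyancy of the root, ρ_c h = (ρ_m − ρ_c) r.
r = h · ρ_c / (ρ_m − ρ_c) = 0.8105 km × 2.84 / (3.25 − 2.84) = 5.61 km.

5.61 km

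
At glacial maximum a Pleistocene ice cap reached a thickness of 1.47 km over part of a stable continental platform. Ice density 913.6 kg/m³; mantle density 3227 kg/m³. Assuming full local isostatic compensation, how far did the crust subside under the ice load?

0.416 km

In Airy isostatic equilibrium: the ice load ρ_ice t is balanced by mantle displaced below, ρ_m s.
s = t ρ_ice / ρ_m = 1.47 km × 913.6/3227 = 0.416 km.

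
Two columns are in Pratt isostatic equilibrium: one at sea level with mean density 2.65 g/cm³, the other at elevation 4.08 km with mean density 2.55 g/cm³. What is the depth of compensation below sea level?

104 km

ρ_ref D = ρ (D + h) → D (ρ_ref − ρ) = ρ h.
D = ρ h/(ρ_ref − ρ) = 2.55 × 4.08 km/(2.65 − 2.55) = 104 km.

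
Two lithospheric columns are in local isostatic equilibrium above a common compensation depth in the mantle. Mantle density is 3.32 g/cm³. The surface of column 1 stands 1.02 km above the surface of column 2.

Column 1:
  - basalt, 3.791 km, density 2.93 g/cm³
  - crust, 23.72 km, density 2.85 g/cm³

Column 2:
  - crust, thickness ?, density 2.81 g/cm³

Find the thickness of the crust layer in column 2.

18.1 km

Take the compensation level at the base of the deeper column (depth z_c below the surface of column 1) and equate Σ ρ_i t_i down to z_c; mantle fills any gap and the z_c terms cancel.
Column 1: 3.791×2.93 + 23.72×2.85 + (z_c − 27.511)×3.32
Column 2: 1.02×0 + x×2.81 + (z_c − 1.02 − 0 − x)×3.32
The z_c×3.32 term appears on both sides and cancels. Collect the known terms of each column as K = Σ(ρt)_known − 3.32 × (depth of known layers): K_1 = 78.70963 − 3.32×27.511 = −12.62689; K_2 = 0 − 3.32×(1.02 + 0) = −3.3864.
Balance: K_1 = K_2 − x×(3.32 − 2.81), so x = (K_2 − K_1)/(3.32 − 2.81) = 9.24049/0.51 = 18.1 km.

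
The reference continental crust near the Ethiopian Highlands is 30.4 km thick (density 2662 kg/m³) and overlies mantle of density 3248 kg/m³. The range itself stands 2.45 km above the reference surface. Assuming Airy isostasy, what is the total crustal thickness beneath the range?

44 km

Root depth r = h ρ_c / (ρ_m − ρ_c) = 2.45 km × 2662 / 586 = 11.13 km.
Total thickness = T + h + r = 30.4 km + 2.45 km + 11.13 km = 44 km.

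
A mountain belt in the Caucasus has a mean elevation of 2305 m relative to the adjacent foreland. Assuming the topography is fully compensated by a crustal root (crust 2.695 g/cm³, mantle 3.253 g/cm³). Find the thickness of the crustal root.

For local isostatic compensation: the weight of the topography is balanced by the buoyancy of the root, ρ_c h = (ρ_m − ρ_c) r.
r = h · ρ_c / (ρ_m − ρ_c) = 2305 m × 2.695 / (3.253 − 2.695) = 11100 m.

11100 m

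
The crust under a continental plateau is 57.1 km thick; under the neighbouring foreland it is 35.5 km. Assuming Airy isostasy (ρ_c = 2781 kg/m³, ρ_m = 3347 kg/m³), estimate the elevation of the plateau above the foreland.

Excess crust Δ = 57.1 km − 35.5 km = 21.6 km, split between elevation h and root r with h + r = Δ.
Airy balance ρ_c h = (ρ_m − ρ_c) r gives r = h ρ_c/(ρ_m − ρ_c), so h (1 + ρ_c/(ρ_m − ρ_c)) = Δ, i.e. h = Δ (ρ_m − ρ_c)/ρ_m.
h = 21.6 km × 566/3347 = 3.65 km.

3.65 km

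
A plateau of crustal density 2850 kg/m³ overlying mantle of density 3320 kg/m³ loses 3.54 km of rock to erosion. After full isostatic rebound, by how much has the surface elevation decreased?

Rebound u = e ρ_c/ρ_m = 3.54 km × 2850/3320 = 3.039 km.
Net surface drop = e − u = 3.54 km − 3.039 km = e (ρ_m − ρ_c)/ρ_m = 0.501 km.

0.501 km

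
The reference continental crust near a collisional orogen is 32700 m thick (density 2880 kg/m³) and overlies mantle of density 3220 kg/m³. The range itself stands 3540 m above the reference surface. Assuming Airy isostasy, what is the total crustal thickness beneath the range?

66200 m

Root depth r = h ρ_c / (ρ_m − ρ_c) = 3540 m × 2880 / 340 = 29990 m.
Total thickness = T + h + r = 32700 m + 3540 m + 29990 m = 66200 m.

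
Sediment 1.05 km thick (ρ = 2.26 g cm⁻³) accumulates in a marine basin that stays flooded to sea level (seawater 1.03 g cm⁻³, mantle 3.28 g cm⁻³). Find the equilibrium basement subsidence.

Submarine loading: the sediment displaces seawater, and the subsidence is in turn flooded, so s (ρ_m − ρ_w) = t (ρ_sed − ρ_w).
s = 1.05 km × (2.26 − 1.03) / (3.28 − 1.03) = 0.574 km.

0.574 km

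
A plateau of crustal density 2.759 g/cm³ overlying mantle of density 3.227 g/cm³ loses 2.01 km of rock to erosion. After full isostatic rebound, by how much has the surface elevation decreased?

Rebound u = e ρ_c/ρ_m = 2.01 km × 2.759/3.227 = 1.718 km.
Net surface drop = e − u = 2.01 km − 1.718 km = e (ρ_m − ρ_c)/ρ_m = 0.292 km.

0.292 km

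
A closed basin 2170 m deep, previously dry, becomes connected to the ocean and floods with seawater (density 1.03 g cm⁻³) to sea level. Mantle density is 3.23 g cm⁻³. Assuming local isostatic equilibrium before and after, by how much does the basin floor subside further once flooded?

1020 m

After flooding the water column is d + s deep. Its weight must equal the weight of mantle displaced by the extra subsidence s: (d + s) ρ_w = s ρ_m.
s = d ρ_w / (ρ_m − ρ_w) = 2170 m × 1.03/(3.23 − 1.03) = 1020 m.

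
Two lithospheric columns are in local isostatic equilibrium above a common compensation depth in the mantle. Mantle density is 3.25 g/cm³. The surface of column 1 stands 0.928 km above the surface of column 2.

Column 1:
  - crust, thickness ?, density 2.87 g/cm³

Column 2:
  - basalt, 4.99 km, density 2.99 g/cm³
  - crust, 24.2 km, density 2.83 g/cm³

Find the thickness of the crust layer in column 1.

Take the compensation level at the base of the deeper column (depth z_c below the surface of column 1) and equate Σ ρ_i t_i down to z_c; mantle fills any gap and the z_c terms cancel.
Column 1: x×2.87 + (z_c − 0 − x)×3.25
Column 2: 0.928×0 + 4.99×2.99 + 24.2×2.83 + (z_c − 0.928 − 29.19)×3.25
The z_c×3.25 term appears on both sides and cancels. Collect the known terms of each column as K = Σ(ρt)_known − 3.25 × (depth of known layers): K_1 = 0 − 3.25×0 = 0; K_2 = 83.4061 − 3.25×(0.928 + 29.19) = −14.4774.
Balance: K_1 − x×(3.25 − 2.87) = K_2, so x = (K_1 − K_2)/(3.25 − 2.87) = 14.4774/0.38 = 38.1 km.

38.1 km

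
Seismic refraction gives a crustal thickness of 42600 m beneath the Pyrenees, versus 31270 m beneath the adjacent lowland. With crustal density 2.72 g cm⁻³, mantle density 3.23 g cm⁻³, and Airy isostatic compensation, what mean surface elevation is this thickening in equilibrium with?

Excess crust Δ = 42600 m − 31270 m = 11330 m, split between elevation h and root r with h + r = Δ.
Airy balance ρ_c h = (ρ_m − ρ_c) r gives r = h ρ_c/(ρ_m − ρ_c), so h (1 + ρ_c/(ρ_m − ρ_c)) = Δ, i.e. h = Δ (ρ_m − ρ_c)/ρ_m.
h = 11330 m × 0.51/3.23 = 1790 m.

1790 m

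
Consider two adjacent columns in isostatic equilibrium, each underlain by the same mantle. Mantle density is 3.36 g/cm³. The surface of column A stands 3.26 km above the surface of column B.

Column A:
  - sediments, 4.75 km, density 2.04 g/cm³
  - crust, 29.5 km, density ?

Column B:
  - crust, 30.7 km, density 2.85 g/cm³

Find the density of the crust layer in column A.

2.67 g/cm³

Take the compensation level at the base of the deeper column (depth z_c below the surface of column A) and equate Σ ρ_i t_i down to z_c; mantle fills any gap and the z_c terms cancel.
Column A: 4.75×2.04 + 29.5×ρ + (z_c − 34.25)×3.36
Column B: 3.26×0 + 30.7×2.85 + (z_c − 3.26 − 30.7)×3.36
The z_c×3.36 term appears on both sides and cancels. Collect the known terms of each column as K = Σ(ρt)_known − 3.36 × (depth of known layers): K_A = 9.69 − 3.36×34.25 = −105.39; K_B = 87.495 − 3.36×(3.26 + 30.7) = −26.6106.
Balance: K_A + 29.5×ρ = K_B, so ρ = (K_B − K_A)/29.5 = 78.7794/29.5 = 2.67 g/cm³.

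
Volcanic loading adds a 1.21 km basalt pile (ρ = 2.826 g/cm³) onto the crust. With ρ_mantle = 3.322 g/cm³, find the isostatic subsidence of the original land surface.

Subaerial loading: s = t ρ_load / ρ_m.
s = 1.21 km × 2.826/3.322 = 1.03 km.

1.03 km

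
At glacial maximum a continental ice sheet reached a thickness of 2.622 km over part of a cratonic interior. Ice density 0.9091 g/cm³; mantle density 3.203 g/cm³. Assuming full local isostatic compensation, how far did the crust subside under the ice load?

By Archimedes' principle applied to the lithosphere: the ice load ρ_ice t is balanced by mantle displaced below, ρ_m s.
s = t ρ_ice / ρ_m = 2.622 km × 0.9091/3.203 = 0.744 km.

0.744 km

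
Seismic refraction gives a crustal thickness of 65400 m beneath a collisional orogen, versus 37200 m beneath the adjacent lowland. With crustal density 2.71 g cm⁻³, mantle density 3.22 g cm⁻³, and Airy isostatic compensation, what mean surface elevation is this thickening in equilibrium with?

Excess crust Δ = 65400 m − 37200 m = 28200 m, split between elevation h and root r with h + r = Δ.
Airy balance ρ_c h = (ρ_m − ρ_c) r gives r = h ρ_c/(ρ_m − ρ_c), so h (1 + ρ_c/(ρ_m − ρ_c)) = Δ, i.e. h = Δ (ρ_m − ρ_c)/ρ_m.
h = 28200 m × 0.51/3.22 = 4470 m.

4470 m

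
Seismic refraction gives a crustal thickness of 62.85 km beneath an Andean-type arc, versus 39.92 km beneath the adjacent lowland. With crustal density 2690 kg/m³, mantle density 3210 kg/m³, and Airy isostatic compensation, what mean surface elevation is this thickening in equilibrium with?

3.71 km

Excess crust Δ = 62.85 km − 39.92 km = 22.93 km, split between elevation h and root r with h + r = Δ.
Airy balance ρ_c h = (ρ_m − ρ_c) r gives r = h ρ_c/(ρ_m − ρ_c), so h (1 + ρ_c/(ρ_m − ρ_c)) = Δ, i.e. h = Δ (ρ_m − ρ_c)/ρ_m.
h = 22.93 km × 520/3210 = 3.71 km.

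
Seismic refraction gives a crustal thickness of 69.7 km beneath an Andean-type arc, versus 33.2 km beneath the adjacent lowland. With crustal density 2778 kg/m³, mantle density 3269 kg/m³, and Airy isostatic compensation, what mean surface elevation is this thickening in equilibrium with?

5.48 km

Excess crust Δ = 69.7 km − 33.2 km = 36.5 km, split between elevation h and root r with h + r = Δ.
Airy balance ρ_c h = (ρ_m − ρ_c) r gives r = h ρ_c/(ρ_m − ρ_c), so h (1 + ρ_c/(ρ_m − ρ_c)) = Δ, i.e. h = Δ (ρ_m − ρ_c)/ρ_m.
h = 36.5 km × 491/3269 = 5.48 km.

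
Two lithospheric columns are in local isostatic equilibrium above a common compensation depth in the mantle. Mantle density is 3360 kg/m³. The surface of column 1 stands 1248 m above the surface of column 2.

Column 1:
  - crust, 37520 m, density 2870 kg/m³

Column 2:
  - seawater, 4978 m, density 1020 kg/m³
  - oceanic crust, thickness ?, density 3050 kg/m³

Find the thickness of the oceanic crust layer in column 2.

8200 m

Take the compensation level at the base of the deeper column (depth z_c below the surface of column 1) and equate Σ ρ_i t_i down to z_c; mantle fills any gap and the z_c terms cancel.
Column 1: 37520×2870 + (z_c − 37520)×3360
Column 2: 1248×0 + 4978×1020 + x×3050 + (z_c − 1248 − 4978 − x)×3360
The z_c×3360 term appears on both sides and cancels. Collect the known terms of each column as K = Σ(ρt)_known − 3360 × (depth of known layers): K_1 = 107682400 − 3360×37520 = −18384800; K_2 = 5077560 − 3360×(1248 + 4978) = −15841800.
Balance: K_1 = K_2 − x×(3360 − 3050), so x = (K_2 − K_1)/(3360 − 3050) = 2543000/310 = 8200 m.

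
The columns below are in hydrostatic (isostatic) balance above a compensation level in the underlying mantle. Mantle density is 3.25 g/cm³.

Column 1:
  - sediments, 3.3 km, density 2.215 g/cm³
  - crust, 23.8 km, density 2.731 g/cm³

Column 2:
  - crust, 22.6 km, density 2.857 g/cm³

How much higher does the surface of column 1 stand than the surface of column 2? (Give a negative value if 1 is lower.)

For any compensation level in the mantle, the mantle terms cancel and isostasy reduces to e = (Σt_1 − Σt_2) − (Σ(ρt)_1 − Σ(ρt)_2) / ρ_m.
Σt_1 = 27.1 km; Σt_2 = 22.6 km; Σ(ρt)_1 = 72.3073; Σ(ρt)_2 = 64.5682 (in km·g/cm³).
e = (27.1 − 22.6) − (72.3073 − 64.5682) / 3.25 = 2.12 km.

2.12 km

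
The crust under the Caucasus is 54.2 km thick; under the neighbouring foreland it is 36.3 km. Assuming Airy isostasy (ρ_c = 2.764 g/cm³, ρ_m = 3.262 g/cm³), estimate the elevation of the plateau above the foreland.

Excess crust Δ = 54.2 km − 36.3 km = 17.9 km, split between elevation h and root r with h + r = Δ.
Airy balance ρ_c h = (ρ_m − ρ_c) r gives r = h ρ_c/(ρ_m − ρ_c), so h (1 + ρ_c/(ρ_m − ρ_c)) = Δ, i.e. h = Δ (ρ_m − ρ_c)/ρ_m.
h = 17.9 km × 0.498/3.262 = 2.73 km.

2.73 km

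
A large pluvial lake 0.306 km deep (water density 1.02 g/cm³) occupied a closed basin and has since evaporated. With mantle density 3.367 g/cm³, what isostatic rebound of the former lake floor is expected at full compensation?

0.0927 km

u = d ρ_w/ρ_m = 0.306 km × 1.02/3.367 = 0.0927 km.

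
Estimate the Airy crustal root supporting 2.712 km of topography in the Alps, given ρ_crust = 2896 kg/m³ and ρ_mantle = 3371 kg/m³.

16.5 km

By Archimedes' principle applied to the lithosphere: the weight of the topography is balanced by the buoyancy of the root, ρ_c h = (ρ_m − ρ_c) r.
r = h · ρ_c / (ρ_m − ρ_c) = 2.712 km × 2896 / (3371 − 2896) = 16.5 km.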